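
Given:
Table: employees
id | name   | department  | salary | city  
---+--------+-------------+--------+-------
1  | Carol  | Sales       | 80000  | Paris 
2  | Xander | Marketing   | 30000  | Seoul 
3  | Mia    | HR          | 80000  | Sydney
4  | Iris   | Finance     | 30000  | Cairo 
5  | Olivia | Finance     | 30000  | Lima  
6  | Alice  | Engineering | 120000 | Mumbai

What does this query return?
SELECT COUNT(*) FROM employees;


COUNT(*) counts all rows

6


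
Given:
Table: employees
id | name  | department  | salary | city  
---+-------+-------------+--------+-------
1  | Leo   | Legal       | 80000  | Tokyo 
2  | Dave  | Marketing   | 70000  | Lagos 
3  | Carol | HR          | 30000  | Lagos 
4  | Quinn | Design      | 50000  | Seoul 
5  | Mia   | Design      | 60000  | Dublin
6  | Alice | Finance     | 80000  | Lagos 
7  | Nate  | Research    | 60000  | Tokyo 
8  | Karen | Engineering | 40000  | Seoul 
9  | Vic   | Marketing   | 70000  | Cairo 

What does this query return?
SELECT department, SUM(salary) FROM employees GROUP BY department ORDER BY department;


Summing salary within each department:
  Design: 50000 + 60000 = 110000
  Engineering: 40000 = 40000
  Finance: 80000 = 80000
  HR: 30000 = 30000
  Legal: 80000 = 80000
  Marketing: 70000 + 70000 = 140000
  Research: 60000 = 60000


7 groups:
Design, 110000
Engineering, 40000
Finance, 80000
HR, 30000
Legal, 80000
Marketing, 140000
Research, 60000


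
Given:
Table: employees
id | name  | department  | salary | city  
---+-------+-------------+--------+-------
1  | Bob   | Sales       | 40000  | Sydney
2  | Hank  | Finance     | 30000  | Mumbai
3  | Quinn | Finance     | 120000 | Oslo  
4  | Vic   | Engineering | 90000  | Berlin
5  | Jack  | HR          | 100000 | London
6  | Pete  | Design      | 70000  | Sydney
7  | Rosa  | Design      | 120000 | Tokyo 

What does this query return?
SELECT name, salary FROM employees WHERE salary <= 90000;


Filtering: salary <= 90000
Matching: 4 rows

4 rows:
Bob, 40000
Hank, 30000
Vic, 90000
Pete, 70000


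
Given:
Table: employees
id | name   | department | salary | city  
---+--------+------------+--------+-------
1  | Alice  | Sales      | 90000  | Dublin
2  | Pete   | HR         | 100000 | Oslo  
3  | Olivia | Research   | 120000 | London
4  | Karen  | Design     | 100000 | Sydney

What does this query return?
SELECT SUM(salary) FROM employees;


SUM(salary) = 90000 + 100000 + 120000 + 100000 = 410000

410000


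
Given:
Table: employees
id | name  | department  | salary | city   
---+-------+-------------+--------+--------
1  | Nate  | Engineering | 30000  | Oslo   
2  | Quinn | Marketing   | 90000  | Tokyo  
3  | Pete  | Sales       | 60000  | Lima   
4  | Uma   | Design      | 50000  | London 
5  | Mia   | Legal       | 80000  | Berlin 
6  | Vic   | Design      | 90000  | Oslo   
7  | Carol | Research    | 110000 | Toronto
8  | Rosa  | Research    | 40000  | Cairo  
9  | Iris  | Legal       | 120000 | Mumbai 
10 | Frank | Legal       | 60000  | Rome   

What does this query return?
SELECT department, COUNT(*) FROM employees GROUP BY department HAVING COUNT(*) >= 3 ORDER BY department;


Groups with count >= 3:
  Legal: 3 -> PASS
  Design: 2 -> filtered out
  Engineering: 1 -> filtered out
  Marketing: 1 -> filtered out
  Research: 2 -> filtered out
  Sales: 1 -> filtered out


1 groups:
Legal, 3


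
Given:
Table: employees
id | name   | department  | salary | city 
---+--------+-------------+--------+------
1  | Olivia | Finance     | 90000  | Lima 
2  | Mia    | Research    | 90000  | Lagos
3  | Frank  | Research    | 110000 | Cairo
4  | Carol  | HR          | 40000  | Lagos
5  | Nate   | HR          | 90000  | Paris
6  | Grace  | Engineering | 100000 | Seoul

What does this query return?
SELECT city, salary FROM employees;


Projecting columns: city, salary

6 rows:
Lima, 90000
Lagos, 90000
Cairo, 110000
Lagos, 40000
Paris, 90000
Seoul, 100000


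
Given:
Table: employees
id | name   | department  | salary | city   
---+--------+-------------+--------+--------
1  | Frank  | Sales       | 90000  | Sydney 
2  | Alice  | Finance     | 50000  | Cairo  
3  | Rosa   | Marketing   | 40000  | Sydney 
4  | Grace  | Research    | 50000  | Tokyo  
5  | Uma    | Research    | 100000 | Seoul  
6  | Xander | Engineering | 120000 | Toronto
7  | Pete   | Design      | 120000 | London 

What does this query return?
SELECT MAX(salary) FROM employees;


Salaries: 90000, 50000, 40000, 50000, 100000, 120000, 120000
MAX = 120000

120000


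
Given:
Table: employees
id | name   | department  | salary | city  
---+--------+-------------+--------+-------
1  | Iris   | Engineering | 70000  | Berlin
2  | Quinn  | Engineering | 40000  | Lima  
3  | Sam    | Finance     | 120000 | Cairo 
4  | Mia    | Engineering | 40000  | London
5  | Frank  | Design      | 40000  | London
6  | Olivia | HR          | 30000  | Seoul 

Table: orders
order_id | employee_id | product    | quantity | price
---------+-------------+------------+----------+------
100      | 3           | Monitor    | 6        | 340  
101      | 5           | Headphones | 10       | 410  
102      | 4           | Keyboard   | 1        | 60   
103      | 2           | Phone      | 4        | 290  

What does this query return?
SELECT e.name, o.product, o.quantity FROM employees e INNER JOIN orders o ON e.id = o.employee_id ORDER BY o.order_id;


Joining employees.id = orders.employee_id:
  employee Sam (id=3) -> order Monitor
  employee Frank (id=5) -> order Headphones
  employee Mia (id=4) -> order Keyboard
  employee Quinn (id=2) -> order Phone


4 rows:
Sam, Monitor, 6
Frank, Headphones, 10
Mia, Keyboard, 1
Quinn, Phone, 4


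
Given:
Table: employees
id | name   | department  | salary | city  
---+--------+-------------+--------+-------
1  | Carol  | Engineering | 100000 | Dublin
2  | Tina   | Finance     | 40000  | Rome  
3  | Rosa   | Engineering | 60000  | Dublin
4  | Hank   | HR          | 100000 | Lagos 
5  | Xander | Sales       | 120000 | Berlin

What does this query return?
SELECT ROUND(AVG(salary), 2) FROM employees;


SUM(salary) = 420000
COUNT = 5
ROUND(AVG, 2) = ROUND(420000 / 5, 2) = 84000.0

84000.0


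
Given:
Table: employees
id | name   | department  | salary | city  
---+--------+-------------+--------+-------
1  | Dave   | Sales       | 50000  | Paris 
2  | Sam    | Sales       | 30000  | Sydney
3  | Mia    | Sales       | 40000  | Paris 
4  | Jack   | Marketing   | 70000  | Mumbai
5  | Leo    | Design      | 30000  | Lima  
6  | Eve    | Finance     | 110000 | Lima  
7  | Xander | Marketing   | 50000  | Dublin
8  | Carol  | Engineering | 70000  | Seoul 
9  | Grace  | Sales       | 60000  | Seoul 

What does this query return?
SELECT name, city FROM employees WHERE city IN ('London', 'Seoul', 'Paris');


Filtering: city IN ('London', 'Seoul', 'Paris')
Matching: 4 rows

4 rows:
Dave, Paris
Mia, Paris
Carol, Seoul
Grace, Seoul


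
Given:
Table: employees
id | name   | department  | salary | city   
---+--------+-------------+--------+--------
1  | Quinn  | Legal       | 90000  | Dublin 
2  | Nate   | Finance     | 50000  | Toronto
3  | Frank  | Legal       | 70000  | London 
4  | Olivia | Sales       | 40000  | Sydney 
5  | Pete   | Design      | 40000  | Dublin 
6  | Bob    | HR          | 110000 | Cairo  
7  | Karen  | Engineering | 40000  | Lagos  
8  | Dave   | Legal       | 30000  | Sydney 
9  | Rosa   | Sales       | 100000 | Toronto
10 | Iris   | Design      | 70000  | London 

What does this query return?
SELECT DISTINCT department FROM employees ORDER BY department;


All 'department' values (row order): Legal, Finance, Legal, Sales, Design, HR, Engineering, Legal, Sales, Design
Removing duplicates leaves 6 unique value(s).

6 values:
Design
Engineering
Finance
HR
Legal
Sales


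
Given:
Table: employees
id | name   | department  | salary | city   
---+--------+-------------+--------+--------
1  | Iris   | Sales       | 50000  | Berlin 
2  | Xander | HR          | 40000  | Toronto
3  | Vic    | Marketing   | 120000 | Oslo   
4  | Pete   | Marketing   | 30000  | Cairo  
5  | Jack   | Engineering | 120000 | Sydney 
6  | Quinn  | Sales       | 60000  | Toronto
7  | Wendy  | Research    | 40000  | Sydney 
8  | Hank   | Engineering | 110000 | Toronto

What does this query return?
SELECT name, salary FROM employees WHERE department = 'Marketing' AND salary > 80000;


Filtering: department = 'Marketing' AND salary > 80000
Matching: 1 rows

1 rows:
Vic, 120000


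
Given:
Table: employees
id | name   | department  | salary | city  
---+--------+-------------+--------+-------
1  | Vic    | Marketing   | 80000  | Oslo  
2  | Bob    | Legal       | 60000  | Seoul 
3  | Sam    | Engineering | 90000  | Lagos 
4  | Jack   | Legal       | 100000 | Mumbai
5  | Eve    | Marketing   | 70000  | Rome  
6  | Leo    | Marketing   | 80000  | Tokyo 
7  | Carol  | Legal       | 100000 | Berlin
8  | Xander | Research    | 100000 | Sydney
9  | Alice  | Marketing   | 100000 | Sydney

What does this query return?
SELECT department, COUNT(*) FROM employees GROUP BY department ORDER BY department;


Assigning each row to its department group:
  Vic -> Marketing
  Bob -> Legal
  Sam -> Engineering
  Jack -> Legal
  Eve -> Marketing
  Leo -> Marketing
  Carol -> Legal
  Xander -> Research
  Alice -> Marketing


4 groups:
Engineering, 1
Legal, 3
Marketing, 4
Research, 1


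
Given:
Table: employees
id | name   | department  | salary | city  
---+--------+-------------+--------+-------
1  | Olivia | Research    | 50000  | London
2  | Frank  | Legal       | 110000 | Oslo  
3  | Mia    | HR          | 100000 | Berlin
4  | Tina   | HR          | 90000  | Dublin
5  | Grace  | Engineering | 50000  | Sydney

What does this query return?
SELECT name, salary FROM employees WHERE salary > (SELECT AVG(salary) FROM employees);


Subquery: AVG(salary) = 80000.0
Filtering: salary > 80000.0
  Frank (110000) -> MATCH
  Mia (100000) -> MATCH
  Tina (90000) -> MATCH


3 rows:
Frank, 110000
Mia, 100000
Tina, 90000


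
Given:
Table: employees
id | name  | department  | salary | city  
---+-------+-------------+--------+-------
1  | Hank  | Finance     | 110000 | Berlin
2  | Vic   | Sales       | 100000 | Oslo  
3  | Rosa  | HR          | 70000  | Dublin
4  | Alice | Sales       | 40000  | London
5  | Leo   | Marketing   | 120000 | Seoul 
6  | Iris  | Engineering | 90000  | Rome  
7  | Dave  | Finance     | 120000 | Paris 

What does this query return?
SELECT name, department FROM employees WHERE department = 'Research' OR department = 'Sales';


Filtering: department = 'Research' OR 'Sales'
Matching: 2 rows

2 rows:
Vic, Sales
Alice, Sales


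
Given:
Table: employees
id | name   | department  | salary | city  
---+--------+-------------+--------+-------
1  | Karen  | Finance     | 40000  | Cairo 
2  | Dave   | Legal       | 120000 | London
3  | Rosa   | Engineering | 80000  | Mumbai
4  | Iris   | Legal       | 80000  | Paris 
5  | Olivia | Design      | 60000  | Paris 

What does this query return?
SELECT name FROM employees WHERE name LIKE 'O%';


LIKE 'O%' matches names starting with 'O'
Matching: 1

1 rows:
Olivia


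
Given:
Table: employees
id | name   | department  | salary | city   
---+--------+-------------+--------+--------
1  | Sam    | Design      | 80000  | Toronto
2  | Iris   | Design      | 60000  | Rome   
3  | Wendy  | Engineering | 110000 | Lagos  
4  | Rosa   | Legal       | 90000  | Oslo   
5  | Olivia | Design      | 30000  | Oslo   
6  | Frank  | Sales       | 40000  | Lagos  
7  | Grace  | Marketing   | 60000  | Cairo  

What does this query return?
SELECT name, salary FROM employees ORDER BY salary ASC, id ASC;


Sorting by salary ASC, then id ASC for ties

7 rows:
Olivia, 30000
Frank, 40000
Iris, 60000
Grace, 60000
Sam, 80000
Rosa, 90000
Wendy, 110000


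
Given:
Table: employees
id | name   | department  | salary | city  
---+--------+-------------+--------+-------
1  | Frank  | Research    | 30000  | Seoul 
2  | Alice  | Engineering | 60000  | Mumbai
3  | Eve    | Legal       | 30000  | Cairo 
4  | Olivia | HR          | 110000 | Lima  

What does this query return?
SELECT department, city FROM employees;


Projecting columns: department, city

4 rows:
Research, Seoul
Engineering, Mumbai
Legal, Cairo
HR, Lima


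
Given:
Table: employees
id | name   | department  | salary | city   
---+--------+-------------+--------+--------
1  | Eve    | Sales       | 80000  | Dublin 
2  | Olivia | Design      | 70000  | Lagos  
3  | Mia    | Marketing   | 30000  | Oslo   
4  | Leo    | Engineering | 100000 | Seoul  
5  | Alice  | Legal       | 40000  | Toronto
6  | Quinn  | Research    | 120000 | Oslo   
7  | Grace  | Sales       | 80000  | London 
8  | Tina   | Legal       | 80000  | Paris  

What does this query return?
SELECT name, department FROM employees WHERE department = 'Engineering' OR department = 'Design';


Filtering: department = 'Engineering' OR 'Design'
Matching: 2 rows

2 rows:
Olivia, Design
Leo, Engineering


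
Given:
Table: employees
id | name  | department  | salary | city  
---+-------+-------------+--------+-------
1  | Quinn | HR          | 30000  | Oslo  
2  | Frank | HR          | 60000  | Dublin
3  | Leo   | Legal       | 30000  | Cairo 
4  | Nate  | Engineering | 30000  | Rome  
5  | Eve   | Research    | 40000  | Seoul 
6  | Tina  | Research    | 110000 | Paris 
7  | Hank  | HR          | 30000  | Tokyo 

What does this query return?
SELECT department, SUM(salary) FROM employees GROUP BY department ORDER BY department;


Summing salary within each department:
  Engineering: 30000 = 30000
  HR: 30000 + 60000 + 30000 = 120000
  Legal: 30000 = 30000
  Research: 40000 + 110000 = 150000


4 groups:
Engineering, 30000
HR, 120000
Legal, 30000
Research, 150000


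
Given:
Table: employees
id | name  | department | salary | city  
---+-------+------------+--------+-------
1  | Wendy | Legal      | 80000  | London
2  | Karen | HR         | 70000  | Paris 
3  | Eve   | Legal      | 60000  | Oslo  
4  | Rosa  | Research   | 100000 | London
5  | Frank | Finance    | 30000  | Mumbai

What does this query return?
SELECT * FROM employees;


SELECT * returns all 5 rows with all columns

5 rows:
1, Wendy, Legal, 80000, London
2, Karen, HR, 70000, Paris
3, Eve, Legal, 60000, Oslo
4, Rosa, Research, 100000, London
5, Frank, Finance, 30000, Mumbai


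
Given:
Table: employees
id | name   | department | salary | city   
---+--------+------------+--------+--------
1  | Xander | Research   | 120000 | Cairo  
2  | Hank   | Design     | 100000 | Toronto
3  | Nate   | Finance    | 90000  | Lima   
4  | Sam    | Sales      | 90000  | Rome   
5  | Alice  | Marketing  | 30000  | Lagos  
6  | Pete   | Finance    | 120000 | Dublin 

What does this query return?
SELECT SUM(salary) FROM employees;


SUM(salary) = 120000 + 100000 + 90000 + 90000 + 30000 + 120000 = 550000

550000


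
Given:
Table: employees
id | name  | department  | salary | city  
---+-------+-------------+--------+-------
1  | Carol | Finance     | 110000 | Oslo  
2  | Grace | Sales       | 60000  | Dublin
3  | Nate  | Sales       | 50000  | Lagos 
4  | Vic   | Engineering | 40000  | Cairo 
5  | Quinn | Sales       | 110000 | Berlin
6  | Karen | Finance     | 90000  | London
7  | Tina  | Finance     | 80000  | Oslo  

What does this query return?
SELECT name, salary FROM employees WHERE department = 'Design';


Filtering: department = 'Design'
Matching rows: 0

Empty result set (0 rows)


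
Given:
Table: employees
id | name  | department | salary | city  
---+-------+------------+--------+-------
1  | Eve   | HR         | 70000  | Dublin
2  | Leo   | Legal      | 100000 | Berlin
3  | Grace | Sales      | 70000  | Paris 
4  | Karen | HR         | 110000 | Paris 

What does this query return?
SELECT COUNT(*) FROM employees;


COUNT(*) counts all rows

4


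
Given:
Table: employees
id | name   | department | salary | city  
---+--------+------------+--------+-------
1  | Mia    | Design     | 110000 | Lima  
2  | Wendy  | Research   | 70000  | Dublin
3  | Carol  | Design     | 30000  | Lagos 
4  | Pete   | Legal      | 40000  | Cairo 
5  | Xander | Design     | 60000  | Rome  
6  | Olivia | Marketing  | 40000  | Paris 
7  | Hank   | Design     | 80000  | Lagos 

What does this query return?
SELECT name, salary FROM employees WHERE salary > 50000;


Filtering: salary > 50000
Matching: 4 rows

4 rows:
Mia, 110000
Wendy, 70000
Xander, 60000
Hank, 80000


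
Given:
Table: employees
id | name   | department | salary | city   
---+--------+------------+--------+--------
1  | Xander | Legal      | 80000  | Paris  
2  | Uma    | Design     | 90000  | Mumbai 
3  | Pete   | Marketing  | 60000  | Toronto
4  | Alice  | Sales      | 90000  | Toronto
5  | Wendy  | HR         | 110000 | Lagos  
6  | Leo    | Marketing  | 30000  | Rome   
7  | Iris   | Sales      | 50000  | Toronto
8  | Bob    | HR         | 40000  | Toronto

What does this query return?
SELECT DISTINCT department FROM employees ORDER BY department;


All 'department' values (row order): Legal, Design, Marketing, Sales, HR, Marketing, Sales, HR
Removing duplicates leaves 5 unique value(s).

5 values:
Design
HR
Legal
Marketing
Sales


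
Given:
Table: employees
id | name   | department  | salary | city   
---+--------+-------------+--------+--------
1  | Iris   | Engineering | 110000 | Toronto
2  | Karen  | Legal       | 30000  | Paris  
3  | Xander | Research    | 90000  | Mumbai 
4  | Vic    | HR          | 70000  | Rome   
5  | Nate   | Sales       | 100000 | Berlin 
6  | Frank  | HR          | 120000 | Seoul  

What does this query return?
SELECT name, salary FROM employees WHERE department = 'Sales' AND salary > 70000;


Filtering: department = 'Sales' AND salary > 70000
Matching: 1 rows

1 rows:
Nate, 100000


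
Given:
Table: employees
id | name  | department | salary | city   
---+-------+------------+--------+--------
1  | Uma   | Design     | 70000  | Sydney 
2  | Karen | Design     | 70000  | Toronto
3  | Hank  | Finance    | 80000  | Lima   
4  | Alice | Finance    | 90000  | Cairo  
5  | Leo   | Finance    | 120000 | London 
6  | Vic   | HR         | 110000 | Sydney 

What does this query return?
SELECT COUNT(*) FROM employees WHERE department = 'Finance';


Counting rows where department = 'Finance'
  Hank -> MATCH
  Alice -> MATCH
  Leo -> MATCH


3


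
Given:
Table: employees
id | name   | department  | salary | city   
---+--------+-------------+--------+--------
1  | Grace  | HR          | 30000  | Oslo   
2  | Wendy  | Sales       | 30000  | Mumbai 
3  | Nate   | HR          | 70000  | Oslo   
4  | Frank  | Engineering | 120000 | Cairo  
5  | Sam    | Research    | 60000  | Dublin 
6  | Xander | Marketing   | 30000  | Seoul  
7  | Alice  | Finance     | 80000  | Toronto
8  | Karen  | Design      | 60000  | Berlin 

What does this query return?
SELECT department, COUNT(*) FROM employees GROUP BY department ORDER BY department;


Assigning each row to its department group:
  Grace -> HR
  Wendy -> Sales
  Nate -> HR
  Frank -> Engineering
  Sam -> Research
  Xander -> Marketing
  Alice -> Finance
  Karen -> Design


7 groups:
Design, 1
Engineering, 1
Finance, 1
HR, 2
Marketing, 1
Research, 1
Sales, 1


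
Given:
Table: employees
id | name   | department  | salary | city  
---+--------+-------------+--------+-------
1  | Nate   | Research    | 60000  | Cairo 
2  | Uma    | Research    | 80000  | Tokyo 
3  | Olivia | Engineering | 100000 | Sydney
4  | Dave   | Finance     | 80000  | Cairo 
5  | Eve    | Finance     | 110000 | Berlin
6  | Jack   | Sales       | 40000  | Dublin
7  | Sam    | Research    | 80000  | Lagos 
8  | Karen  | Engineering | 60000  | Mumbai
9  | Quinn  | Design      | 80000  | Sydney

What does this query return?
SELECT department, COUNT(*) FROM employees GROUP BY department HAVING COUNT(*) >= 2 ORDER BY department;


Groups with count >= 2:
  Engineering: 2 -> PASS
  Finance: 2 -> PASS
  Research: 3 -> PASS
  Design: 1 -> filtered out
  Sales: 1 -> filtered out


3 groups:
Engineering, 2
Finance, 2
Research, 3


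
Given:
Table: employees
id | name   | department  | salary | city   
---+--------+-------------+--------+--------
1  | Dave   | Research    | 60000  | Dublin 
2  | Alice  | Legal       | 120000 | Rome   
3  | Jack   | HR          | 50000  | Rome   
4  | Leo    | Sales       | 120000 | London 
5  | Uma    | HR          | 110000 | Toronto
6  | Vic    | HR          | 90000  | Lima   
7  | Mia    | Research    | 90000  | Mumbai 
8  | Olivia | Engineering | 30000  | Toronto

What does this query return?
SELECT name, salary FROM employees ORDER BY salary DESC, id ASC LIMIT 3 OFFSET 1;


Sort by salary DESC (id ASC tiebreak), then skip 1 and take 3
Rows 2 through 4

3 rows:
Leo, 120000
Uma, 110000
Vic, 90000


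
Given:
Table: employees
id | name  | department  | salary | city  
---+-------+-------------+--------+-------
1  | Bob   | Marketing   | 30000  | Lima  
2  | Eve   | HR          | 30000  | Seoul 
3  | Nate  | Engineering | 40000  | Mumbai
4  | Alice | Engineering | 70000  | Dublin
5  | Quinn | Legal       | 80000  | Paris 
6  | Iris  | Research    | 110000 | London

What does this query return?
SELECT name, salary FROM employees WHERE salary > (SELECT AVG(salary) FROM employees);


Subquery: AVG(salary) = 60000.0
Filtering: salary > 60000.0
  Alice (70000) -> MATCH
  Quinn (80000) -> MATCH
  Iris (110000) -> MATCH


3 rows:
Alice, 70000
Quinn, 80000
Iris, 110000


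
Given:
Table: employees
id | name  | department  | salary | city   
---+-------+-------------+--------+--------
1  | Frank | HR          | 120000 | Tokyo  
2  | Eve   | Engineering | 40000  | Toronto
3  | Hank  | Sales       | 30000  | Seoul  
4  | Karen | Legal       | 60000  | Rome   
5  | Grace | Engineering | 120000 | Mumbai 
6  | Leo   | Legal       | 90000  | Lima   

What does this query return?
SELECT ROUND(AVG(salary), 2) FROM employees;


SUM(salary) = 460000
COUNT = 6
ROUND(AVG, 2) = ROUND(460000 / 6, 2) = 76666.67

76666.67


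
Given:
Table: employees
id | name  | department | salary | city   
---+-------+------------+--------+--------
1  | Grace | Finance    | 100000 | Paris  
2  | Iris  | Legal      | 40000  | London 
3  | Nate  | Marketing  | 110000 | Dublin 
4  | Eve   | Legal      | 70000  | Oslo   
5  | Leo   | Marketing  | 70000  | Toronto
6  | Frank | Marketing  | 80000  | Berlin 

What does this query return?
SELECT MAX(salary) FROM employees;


Salaries: 100000, 40000, 110000, 70000, 70000, 80000
MAX = 110000

110000


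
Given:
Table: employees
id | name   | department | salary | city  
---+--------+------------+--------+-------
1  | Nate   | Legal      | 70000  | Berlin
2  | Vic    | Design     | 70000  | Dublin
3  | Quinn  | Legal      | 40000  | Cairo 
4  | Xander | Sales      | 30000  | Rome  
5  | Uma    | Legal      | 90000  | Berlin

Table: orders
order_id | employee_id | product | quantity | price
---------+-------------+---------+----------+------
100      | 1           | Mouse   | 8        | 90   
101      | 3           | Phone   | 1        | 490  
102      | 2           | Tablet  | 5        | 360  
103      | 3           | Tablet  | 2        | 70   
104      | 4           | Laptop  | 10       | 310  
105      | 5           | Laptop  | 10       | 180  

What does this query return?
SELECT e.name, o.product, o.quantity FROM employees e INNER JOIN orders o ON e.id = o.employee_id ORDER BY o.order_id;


Joining employees.id = orders.employee_id:
  employee Nate (id=1) -> order Mouse
  employee Quinn (id=3) -> order Phone
  employee Vic (id=2) -> order Tablet
  employee Quinn (id=3) -> order Tablet
  employee Xander (id=4) -> order Laptop
  employee Uma (id=5) -> order Laptop


6 rows:
Nate, Mouse, 8
Quinn, Phone, 1
Vic, Tablet, 5
Quinn, Tablet, 2
Xander, Laptop, 10
Uma, Laptop, 10


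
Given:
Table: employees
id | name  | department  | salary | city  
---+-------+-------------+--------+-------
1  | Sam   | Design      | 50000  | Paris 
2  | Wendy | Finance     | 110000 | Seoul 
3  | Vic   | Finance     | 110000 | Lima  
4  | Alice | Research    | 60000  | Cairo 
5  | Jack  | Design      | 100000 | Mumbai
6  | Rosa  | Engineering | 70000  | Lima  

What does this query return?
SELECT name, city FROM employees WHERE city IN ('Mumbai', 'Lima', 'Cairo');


Filtering: city IN ('Mumbai', 'Lima', 'Cairo')
Matching: 4 rows

4 rows:
Vic, Lima
Alice, Cairo
Jack, Mumbai
Rosa, Lima


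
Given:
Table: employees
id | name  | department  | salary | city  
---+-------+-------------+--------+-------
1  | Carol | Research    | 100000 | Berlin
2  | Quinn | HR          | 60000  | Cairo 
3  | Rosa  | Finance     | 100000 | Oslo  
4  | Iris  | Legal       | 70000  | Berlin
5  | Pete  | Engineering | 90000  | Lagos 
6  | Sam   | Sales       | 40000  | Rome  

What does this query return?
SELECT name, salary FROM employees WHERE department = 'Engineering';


Filtering: department = 'Engineering'
Matching rows: 1

1 rows:
Pete, 90000


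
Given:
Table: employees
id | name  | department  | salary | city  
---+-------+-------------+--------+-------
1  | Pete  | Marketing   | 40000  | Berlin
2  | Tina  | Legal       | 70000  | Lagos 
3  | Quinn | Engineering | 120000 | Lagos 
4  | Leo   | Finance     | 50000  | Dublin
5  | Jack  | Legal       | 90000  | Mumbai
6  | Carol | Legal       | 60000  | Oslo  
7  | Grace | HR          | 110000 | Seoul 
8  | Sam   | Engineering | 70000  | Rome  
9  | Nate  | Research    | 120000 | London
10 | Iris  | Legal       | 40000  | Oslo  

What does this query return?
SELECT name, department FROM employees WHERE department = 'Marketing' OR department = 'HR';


Filtering: department = 'Marketing' OR 'HR'
Matching: 2 rows

2 rows:
Pete, Marketing
Grace, HR


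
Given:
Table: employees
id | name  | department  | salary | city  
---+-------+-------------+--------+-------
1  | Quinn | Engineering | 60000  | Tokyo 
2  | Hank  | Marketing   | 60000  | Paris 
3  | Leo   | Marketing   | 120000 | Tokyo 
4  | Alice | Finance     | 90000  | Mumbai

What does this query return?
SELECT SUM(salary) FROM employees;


SUM(salary) = 60000 + 60000 + 120000 + 90000 = 330000

330000


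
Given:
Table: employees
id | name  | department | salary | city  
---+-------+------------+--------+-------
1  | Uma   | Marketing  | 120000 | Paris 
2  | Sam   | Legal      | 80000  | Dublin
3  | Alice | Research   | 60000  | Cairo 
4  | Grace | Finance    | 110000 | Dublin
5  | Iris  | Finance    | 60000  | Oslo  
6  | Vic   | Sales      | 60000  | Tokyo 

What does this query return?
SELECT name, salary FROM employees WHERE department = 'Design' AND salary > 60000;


Filtering: department = 'Design' AND salary > 60000
Matching: 0 rows

Empty result set (0 rows)


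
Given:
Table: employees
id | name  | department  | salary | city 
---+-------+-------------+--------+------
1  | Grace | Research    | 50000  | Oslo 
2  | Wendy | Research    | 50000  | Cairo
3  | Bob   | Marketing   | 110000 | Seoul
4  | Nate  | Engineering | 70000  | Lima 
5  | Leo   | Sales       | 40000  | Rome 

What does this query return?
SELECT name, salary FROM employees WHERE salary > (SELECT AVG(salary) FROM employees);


Subquery: AVG(salary) = 64000.0
Filtering: salary > 64000.0
  Bob (110000) -> MATCH
  Nate (70000) -> MATCH


2 rows:
Bob, 110000
Nate, 70000


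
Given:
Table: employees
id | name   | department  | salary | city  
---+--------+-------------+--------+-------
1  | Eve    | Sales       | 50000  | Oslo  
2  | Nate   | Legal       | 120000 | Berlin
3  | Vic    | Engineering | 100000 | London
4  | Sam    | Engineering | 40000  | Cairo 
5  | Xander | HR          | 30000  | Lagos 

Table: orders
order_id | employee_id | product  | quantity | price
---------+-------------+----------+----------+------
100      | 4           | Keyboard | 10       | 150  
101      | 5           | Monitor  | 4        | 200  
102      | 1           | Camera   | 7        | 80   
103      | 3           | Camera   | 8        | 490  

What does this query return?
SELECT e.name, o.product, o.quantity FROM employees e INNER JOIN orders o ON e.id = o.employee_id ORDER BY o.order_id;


Joining employees.id = orders.employee_id:
  employee Sam (id=4) -> order Keyboard
  employee Xander (id=5) -> order Monitor
  employee Eve (id=1) -> order Camera
  employee Vic (id=3) -> order Camera


4 rows:
Sam, Keyboard, 10
Xander, Monitor, 4
Eve, Camera, 7
Vic, Camera, 8


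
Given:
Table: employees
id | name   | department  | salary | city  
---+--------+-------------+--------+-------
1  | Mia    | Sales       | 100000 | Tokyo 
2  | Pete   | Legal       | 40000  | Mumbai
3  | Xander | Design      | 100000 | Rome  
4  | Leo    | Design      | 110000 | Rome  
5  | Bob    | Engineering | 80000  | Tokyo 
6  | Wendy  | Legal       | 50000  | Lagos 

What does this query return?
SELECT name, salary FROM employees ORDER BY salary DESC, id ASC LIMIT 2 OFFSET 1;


Sort by salary DESC (id ASC tiebreak), then skip 1 and take 2
Rows 2 through 3

2 rows:
Mia, 100000
Xander, 100000


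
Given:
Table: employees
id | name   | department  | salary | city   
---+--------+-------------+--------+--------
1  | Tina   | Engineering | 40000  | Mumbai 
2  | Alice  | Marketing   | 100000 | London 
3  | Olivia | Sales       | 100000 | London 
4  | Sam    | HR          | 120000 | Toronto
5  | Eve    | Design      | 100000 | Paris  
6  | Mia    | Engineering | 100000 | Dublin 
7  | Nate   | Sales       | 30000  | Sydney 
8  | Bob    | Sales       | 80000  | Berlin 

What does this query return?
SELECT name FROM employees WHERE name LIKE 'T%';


LIKE 'T%' matches names starting with 'T'
Matching: 1

1 rows:
Tina


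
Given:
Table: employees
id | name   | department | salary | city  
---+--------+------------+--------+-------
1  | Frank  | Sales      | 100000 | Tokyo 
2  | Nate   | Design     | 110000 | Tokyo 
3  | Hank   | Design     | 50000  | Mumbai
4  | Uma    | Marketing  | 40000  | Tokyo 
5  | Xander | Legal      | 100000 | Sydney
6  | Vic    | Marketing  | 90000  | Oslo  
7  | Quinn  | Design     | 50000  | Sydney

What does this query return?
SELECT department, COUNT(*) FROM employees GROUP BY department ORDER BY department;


Assigning each row to its department group:
  Frank -> Sales
  Nate -> Design
  Hank -> Design
  Uma -> Marketing
  Xander -> Legal
  Vic -> Marketing
  Quinn -> Design


4 groups:
Design, 3
Legal, 1
Marketing, 2
Sales, 1


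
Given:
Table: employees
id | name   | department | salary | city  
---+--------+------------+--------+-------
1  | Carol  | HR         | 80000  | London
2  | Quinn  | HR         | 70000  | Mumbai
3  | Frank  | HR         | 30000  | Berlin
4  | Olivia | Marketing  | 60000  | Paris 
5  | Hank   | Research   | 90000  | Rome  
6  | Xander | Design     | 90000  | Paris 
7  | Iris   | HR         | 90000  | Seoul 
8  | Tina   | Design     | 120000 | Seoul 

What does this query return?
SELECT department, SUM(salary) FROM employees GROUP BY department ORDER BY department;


Summing salary within each department:
  Design: 90000 + 120000 = 210000
  HR: 80000 + 70000 + 30000 + 90000 = 270000
  Marketing: 60000 = 60000
  Research: 90000 = 90000


4 groups:
Design, 210000
HR, 270000
Marketing, 60000
Research, 90000


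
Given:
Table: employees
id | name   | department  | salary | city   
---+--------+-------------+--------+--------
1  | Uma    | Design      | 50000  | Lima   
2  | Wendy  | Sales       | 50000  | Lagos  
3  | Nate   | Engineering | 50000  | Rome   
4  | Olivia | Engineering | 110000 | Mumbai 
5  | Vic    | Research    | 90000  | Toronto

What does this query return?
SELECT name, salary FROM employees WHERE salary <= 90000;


Filtering: salary <= 90000
Matching: 4 rows

4 rows:
Uma, 50000
Wendy, 50000
Nate, 50000
Vic, 90000


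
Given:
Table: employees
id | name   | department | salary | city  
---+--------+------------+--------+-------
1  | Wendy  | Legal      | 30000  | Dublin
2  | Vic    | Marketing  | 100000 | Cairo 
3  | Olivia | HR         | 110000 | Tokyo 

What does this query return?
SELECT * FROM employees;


SELECT * returns all 3 rows with all columns

3 rows:
1, Wendy, Legal, 30000, Dublin
2, Vic, Marketing, 100000, Cairo
3, Olivia, HR, 110000, Tokyo


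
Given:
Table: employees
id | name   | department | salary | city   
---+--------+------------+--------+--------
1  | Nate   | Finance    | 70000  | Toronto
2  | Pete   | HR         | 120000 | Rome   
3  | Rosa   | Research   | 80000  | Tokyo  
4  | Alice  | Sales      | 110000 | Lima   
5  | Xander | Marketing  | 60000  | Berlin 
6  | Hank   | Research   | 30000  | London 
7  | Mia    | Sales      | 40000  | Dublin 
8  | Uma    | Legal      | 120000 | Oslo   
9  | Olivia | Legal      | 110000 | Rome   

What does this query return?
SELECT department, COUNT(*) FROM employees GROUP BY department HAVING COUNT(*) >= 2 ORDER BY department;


Groups with count >= 2:
  Legal: 2 -> PASS
  Research: 2 -> PASS
  Sales: 2 -> PASS
  Finance: 1 -> filtered out
  HR: 1 -> filtered out
  Marketing: 1 -> filtered out


3 groups:
Legal, 2
Research, 2
Sales, 2


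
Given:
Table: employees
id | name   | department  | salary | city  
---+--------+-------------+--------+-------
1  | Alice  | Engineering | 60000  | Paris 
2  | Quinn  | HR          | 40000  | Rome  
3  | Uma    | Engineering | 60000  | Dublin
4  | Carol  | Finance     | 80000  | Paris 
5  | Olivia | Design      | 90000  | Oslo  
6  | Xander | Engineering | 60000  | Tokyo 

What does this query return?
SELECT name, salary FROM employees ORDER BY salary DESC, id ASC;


Sorting by salary DESC, then id ASC for ties

6 rows:
Olivia, 90000
Carol, 80000
Alice, 60000
Uma, 60000
Xander, 60000
Quinn, 40000


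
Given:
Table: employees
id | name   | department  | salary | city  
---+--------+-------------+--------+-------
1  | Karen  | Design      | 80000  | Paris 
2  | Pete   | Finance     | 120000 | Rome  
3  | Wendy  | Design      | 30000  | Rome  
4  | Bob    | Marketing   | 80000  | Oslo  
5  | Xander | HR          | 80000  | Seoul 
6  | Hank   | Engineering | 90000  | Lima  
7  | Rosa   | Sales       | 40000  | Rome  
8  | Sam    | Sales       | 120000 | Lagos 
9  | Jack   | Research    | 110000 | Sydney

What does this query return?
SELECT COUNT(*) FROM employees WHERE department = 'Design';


Counting rows where department = 'Design'
  Karen -> MATCH
  Wendy -> MATCH


2


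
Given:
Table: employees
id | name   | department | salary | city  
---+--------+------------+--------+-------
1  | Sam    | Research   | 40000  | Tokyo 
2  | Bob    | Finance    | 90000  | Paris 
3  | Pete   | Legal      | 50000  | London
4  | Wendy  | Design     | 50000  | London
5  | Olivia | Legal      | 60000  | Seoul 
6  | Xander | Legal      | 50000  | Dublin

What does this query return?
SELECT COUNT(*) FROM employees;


COUNT(*) counts all rows

6


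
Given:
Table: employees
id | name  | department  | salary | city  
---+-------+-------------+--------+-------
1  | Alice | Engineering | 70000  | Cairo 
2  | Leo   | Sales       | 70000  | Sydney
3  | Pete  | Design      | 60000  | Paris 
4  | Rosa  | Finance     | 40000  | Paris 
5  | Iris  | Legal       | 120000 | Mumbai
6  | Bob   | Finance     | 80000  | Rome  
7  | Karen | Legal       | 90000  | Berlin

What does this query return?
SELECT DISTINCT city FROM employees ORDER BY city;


All 'city' values (row order): Cairo, Sydney, Paris, Paris, Mumbai, Rome, Berlin
Removing duplicates leaves 6 unique value(s).

6 values:
Berlin
Cairo
Mumbai
Paris
Rome
Sydney


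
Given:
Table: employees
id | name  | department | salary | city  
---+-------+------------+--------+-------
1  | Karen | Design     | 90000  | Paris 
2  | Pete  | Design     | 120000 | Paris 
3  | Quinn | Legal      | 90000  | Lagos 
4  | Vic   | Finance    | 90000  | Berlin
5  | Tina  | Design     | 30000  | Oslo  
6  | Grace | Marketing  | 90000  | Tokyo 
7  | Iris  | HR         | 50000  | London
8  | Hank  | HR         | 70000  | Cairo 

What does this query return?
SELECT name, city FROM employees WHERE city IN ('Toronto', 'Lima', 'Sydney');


Filtering: city IN ('Toronto', 'Lima', 'Sydney')
Matching: 0 rows

Empty result set (0 rows)


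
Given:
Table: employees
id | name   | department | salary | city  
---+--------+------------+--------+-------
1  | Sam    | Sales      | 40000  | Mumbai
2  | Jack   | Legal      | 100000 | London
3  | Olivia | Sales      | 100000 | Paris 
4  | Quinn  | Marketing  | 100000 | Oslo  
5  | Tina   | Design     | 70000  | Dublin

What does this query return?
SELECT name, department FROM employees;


Projecting columns: name, department

5 rows:
Sam, Sales
Jack, Legal
Olivia, Sales
Quinn, Marketing
Tina, Design


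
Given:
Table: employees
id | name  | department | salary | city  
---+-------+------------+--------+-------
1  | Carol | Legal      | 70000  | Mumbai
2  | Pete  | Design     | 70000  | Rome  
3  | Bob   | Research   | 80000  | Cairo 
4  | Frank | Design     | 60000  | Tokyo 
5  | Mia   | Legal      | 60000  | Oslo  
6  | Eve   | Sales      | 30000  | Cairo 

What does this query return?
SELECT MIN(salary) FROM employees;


Salaries: 70000, 70000, 80000, 60000, 60000, 30000
MIN = 30000

30000


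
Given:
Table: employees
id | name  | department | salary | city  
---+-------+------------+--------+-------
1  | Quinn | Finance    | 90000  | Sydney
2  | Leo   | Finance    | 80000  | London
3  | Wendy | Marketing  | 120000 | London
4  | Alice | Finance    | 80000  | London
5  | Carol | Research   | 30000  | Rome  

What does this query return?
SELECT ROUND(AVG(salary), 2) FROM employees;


SUM(salary) = 400000
COUNT = 5
ROUND(AVG, 2) = ROUND(400000 / 5, 2) = 80000.0

80000.0


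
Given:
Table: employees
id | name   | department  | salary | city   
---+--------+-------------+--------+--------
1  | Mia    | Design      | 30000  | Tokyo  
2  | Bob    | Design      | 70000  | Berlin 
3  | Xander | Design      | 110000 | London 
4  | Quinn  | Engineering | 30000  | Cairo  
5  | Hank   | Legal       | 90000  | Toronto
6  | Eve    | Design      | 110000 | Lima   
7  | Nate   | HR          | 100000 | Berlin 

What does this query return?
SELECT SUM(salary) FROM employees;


SUM(salary) = 30000 + 70000 + 110000 + 30000 + 90000 + 110000 + 100000 = 540000

540000


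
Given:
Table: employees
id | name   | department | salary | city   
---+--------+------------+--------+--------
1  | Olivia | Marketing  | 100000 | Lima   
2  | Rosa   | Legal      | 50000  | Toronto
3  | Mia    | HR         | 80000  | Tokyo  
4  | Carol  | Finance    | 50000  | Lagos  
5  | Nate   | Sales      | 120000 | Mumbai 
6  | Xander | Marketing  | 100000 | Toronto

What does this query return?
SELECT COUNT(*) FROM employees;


COUNT(*) counts all rows

6


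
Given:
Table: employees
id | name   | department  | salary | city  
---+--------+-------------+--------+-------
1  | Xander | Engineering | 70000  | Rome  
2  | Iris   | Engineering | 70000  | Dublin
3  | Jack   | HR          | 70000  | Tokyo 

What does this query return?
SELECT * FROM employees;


SELECT * returns all 3 rows with all columns

3 rows:
1, Xander, Engineering, 70000, Rome
2, Iris, Engineering, 70000, Dublin
3, Jack, HR, 70000, Tokyo


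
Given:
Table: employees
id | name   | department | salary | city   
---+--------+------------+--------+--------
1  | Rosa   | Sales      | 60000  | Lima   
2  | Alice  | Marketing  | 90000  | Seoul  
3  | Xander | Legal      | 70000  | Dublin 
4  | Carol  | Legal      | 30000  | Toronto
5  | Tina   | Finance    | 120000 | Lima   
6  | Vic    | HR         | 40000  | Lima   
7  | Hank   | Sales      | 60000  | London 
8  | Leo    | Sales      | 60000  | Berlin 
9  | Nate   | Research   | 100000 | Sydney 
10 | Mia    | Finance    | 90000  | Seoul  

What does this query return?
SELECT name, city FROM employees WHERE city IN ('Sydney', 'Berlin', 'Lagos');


Filtering: city IN ('Sydney', 'Berlin', 'Lagos')
Matching: 2 rows

2 rows:
Leo, Berlin
Nate, Sydney


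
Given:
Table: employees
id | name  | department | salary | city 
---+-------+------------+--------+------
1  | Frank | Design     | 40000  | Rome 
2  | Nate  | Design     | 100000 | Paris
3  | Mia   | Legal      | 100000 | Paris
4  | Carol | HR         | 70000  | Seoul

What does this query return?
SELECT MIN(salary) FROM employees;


Salaries: 40000, 100000, 100000, 70000
MIN = 40000

40000
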